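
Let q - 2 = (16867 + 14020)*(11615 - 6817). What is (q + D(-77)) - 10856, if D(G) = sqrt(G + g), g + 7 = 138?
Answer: 148184972 + 3*sqrt(6) ≈ 1.4819e+8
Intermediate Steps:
g = 131 (g = -7 + 138 = 131)
D(G) = sqrt(131 + G) (D(G) = sqrt(G + 131) = sqrt(131 + G))
q = 148195828 (q = 2 + (16867 + 14020)*(11615 - 6817) = 2 + 30887*4798 = 2 + 148195826 = 148195828)
(q + D(-77)) - 10856 = (148195828 + sqrt(131 - 77)) - 10856 = (148195828 + sqrt(54)) - 10856 = (148195828 + 3*sqrt(6)) - 10856 = 148184972 + 3*sqrt(6)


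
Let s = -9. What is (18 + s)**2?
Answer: 81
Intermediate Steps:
(18 + s)**2 = (18 - 9)**2 = 9**2 = 81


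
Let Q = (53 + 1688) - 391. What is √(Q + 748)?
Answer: √2098 ≈ 45.804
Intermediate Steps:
Q = 1350 (Q = 1741 - 391 = 1350)
√(Q + 748) = √(1350 + 748) = √2098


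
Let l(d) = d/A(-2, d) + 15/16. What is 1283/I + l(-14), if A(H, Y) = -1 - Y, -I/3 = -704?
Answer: 12851/27456 ≈ 0.46806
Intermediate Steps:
I = 2112 (I = -3*(-704) = 2112)
l(d) = 15/16 + d/(-1 - d) (l(d) = d/(-1 - d) + 15/16 = 15/16 + d/(-1 - d))
1283/I + l(-14) = 1283/2112 + (15 - 1*(-14))/(16*(1 - 14)) = 1283*(1/2112) + (1/16)*(15 + 14)/(-13) = 1283/2112 + (1/16)*(-1/13)*29 = 1283/2112 - 29/208 = 12851/27456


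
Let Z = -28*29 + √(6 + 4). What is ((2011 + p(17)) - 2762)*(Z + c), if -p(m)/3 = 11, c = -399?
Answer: 949424 - 784*√10 ≈ 9.4695e+5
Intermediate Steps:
p(m) = -33 (p(m) = -3*11 = -33)
Z = -812 + √10 ≈ -808.84
((2011 + p(17)) - 2762)*(Z + c) = ((2011 - 33) - 2762)*((-812 + √10) - 399) = (1978 - 2762)*(-1211 + √10) = -784*(-1211 + √10) = 949424 - 784*√10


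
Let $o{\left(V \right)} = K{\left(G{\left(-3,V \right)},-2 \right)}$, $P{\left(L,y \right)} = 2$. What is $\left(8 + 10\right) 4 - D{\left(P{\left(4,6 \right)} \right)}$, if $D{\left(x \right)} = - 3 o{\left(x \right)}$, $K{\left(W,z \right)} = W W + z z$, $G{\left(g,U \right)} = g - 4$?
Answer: $231$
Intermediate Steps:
$G{\left(g,U \right)} = -4 + g$
$K{\left(W,z \right)} = W^{2} + z^{2}$
$o{\left(V \right)} = 53$ ($o{\left(V \right)} = \left(-4 - 3\right)^{2} + \left(-2\right)^{2} = \left(-7\right)^{2} + 4 = 49 + 4 = 53$)
$D{\left(x \right)} = -159$ ($D{\left(x \right)} = \left(-3\right) 53 = -159$)
$\left(8 + 10\right) 4 - D{\left(P{\left(4,6 \right)} \right)} = \left(8 + 10\right) 4 - -159 = 18 \cdot 4 + 159 = 72 + 159 = 231$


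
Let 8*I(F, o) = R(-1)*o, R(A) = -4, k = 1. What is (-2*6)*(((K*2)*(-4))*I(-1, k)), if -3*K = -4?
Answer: -64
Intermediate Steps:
K = 4/3 (K = -⅓*(-4) = 4/3 ≈ 1.3333)
I(F, o) = -o/2 (I(F, o) = (-4*o)/8 = -o/2)
(-2*6)*(((K*2)*(-4))*I(-1, k)) = (-2*6)*((((4/3)*2)*(-4))*(-½*1)) = -12*(8/3)*(-4)*(-1)/2 = -(-128)*(-1)/2 = -12*16/3 = -64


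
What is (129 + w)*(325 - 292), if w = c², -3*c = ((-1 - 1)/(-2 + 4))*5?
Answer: 13046/3 ≈ 4348.7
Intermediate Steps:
c = 5/3 (c = -(-1 - 1)/(-2 + 4)*5/3 = -(-2/2)*5/3 = -(-2*½)*5/3 = -(-1)*5/3 = -⅓*(-5) = 5/3 ≈ 1.6667)
w = 25/9 (w = (5/3)² = 25/9 ≈ 2.7778)
(129 + w)*(325 - 292) = (129 + 25/9)*(325 - 292) = (1186/9)*33 = 13046/3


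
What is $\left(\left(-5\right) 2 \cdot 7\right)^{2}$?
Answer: $4900$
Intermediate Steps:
$\left(\left(-5\right) 2 \cdot 7\right)^{2} = \left(\left(-10\right) 7\right)^{2} = \left(-70\right)^{2} = 4900$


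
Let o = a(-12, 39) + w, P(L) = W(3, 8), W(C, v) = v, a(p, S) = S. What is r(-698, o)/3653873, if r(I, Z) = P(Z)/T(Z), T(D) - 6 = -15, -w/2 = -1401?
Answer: -8/32884857 ≈ -2.4327e-7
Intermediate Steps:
w = 2802 (w = -2*(-1401) = 2802)
P(L) = 8
T(D) = -9 (T(D) = 6 - 15 = -9)
o = 2841 (o = 39 + 2802 = 2841)
r(I, Z) = -8/9 (r(I, Z) = 8/(-9) = 8*(-⅑) = -8/9)
r(-698, o)/3653873 = -8/9/3653873 = -8/9*1/3653873 = -8/32884857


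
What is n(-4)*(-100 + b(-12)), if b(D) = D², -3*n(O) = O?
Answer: 176/3 ≈ 58.667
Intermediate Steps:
n(O) = -O/3
n(-4)*(-100 + b(-12)) = (-⅓*(-4))*(-100 + (-12)²) = 4*(-100 + 144)/3 = (4/3)*44 = 176/3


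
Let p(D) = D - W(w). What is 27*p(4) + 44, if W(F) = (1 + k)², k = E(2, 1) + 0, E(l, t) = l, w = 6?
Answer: -91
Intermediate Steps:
k = 2 (k = 2 + 0 = 2)
W(F) = 9 (W(F) = (1 + 2)² = 3² = 9)
p(D) = -9 + D (p(D) = D - 1*9 = D - 9 = -9 + D)
27*p(4) + 44 = 27*(-9 + 4) + 44 = 27*(-5) + 44 = -135 + 44 = -91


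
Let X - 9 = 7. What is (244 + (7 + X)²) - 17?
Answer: 756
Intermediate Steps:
X = 16 (X = 9 + 7 = 16)
(244 + (7 + X)²) - 17 = (244 + (7 + 16)²) - 17 = (244 + 23²) - 17 = (244 + 529) - 17 = 773 - 17 = 756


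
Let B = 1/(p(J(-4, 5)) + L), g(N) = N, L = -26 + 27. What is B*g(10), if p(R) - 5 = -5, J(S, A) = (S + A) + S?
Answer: 10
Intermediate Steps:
J(S, A) = A + 2*S (J(S, A) = (A + S) + S = A + 2*S)
p(R) = 0 (p(R) = 5 - 5 = 0)
L = 1
B = 1 (B = 1/(0 + 1) = 1/1 = 1)
B*g(10) = 1*10 = 10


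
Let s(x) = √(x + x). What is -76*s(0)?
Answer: 0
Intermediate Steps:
s(x) = √2*√x (s(x) = √(2*x) = √2*√x)
-76*s(0) = -76*√2*√0 = -76*√2*0 = -76*0 = 0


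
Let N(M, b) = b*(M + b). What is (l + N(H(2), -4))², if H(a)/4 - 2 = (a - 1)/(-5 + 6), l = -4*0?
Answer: 1024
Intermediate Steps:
l = 0
H(a) = 4 + 4*a (H(a) = 8 + 4*((a - 1)/(-5 + 6)) = 8 + 4*((-1 + a)/1) = 8 + 4*((-1 + a)*1) = 8 + 4*(-1 + a) = 8 + (-4 + 4*a) = 4 + 4*a)
(l + N(H(2), -4))² = (0 - 4*((4 + 4*2) - 4))² = (0 - 4*((4 + 8) - 4))² = (0 - 4*(12 - 4))² = (0 - 4*8)² = (0 - 32)² = (-32)² = 1024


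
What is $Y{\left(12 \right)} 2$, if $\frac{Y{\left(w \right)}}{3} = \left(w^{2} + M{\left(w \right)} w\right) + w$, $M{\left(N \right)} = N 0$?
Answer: $936$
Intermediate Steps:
$M{\left(N \right)} = 0$
$Y{\left(w \right)} = 3 w + 3 w^{2}$ ($Y{\left(w \right)} = 3 \left(\left(w^{2} + 0 w\right) + w\right) = 3 \left(\left(w^{2} + 0\right) + w\right) = 3 \left(w^{2} + w\right) = 3 \left(w + w^{2}\right) = 3 w + 3 w^{2}$)
$Y{\left(12 \right)} 2 = 3 \cdot 12 \left(1 + 12\right) 2 = 3 \cdot 12 \cdot 13 \cdot 2 = 468 \cdot 2 = 936$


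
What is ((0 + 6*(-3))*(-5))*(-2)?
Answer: -180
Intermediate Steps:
((0 + 6*(-3))*(-5))*(-2) = ((0 - 18)*(-5))*(-2) = -18*(-5)*(-2) = 90*(-2) = -180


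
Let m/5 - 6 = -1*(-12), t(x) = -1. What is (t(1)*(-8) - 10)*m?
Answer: -180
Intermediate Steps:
m = 90 (m = 30 + 5*(-1*(-12)) = 30 + 5*12 = 30 + 60 = 90)
(t(1)*(-8) - 10)*m = (-1*(-8) - 10)*90 = (8 - 10)*90 = -2*90 = -180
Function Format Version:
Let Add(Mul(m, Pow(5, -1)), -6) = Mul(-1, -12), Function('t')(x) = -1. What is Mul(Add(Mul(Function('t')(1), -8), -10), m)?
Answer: -180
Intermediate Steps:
m = 90 (m = Add(30, Mul(5, Mul(-1, -12))) = Add(30, Mul(5, 12)) = Add(30, 60) = 90)
Mul(Add(Mul(Function('t')(1), -8), -10), m) = Mul(Add(Mul(-1, -8), -10), 90) = Mul(Add(8, -10), 90) = Mul(-2, 90) = -180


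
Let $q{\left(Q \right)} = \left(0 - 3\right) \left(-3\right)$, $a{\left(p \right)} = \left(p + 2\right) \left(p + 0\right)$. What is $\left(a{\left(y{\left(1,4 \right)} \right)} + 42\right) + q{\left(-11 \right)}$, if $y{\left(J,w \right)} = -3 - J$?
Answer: $59$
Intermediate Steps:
$a{\left(p \right)} = p \left(2 + p\right)$ ($a{\left(p \right)} = \left(2 + p\right) p = p \left(2 + p\right)$)
$q{\left(Q \right)} = 9$ ($q{\left(Q \right)} = \left(-3\right) \left(-3\right) = 9$)
$\left(a{\left(y{\left(1,4 \right)} \right)} + 42\right) + q{\left(-11 \right)} = \left(\left(-3 - 1\right) \left(2 - 4\right) + 42\right) + 9 = \left(- 4 \left(2 - 4\right) + 42\right) + 9 = \left(\left(-4\right) \left(-2\right) + 42\right) + 9 = \left(8 + 42\right) + 9 = 50 + 9 = 59$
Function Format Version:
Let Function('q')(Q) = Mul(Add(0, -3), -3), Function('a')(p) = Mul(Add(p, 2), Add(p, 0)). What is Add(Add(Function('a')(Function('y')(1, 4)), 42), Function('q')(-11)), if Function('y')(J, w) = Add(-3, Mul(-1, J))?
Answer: 59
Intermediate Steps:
Function('a')(p) = Mul(p, Add(2, p)) (Function('a')(p) = Mul(Add(2, p), p) = Mul(p, Add(2, p)))
Function('q')(Q) = 9 (Function('q')(Q) = Mul(-3, -3) = 9)
Add(Add(Function('a')(Function('y')(1, 4)), 42), Function('q')(-11)) = Add(Add(Mul(Add(-3, Mul(-1, 1)), Add(2, Add(-3, Mul(-1, 1)))), 42), 9) = Add(Add(Mul(Add(-3, -1), Add(2, Add(-3, -1))), 42), 9) = Add(Add(Mul(-4, Add(2, -4)), 42), 9) = Add(Add(Mul(-4, -2), 42), 9) = Add(Add(8, 42), 9) = Add(50, 9) = 59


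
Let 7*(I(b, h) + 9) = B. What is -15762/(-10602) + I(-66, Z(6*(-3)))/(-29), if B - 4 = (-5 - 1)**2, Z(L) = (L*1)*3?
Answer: 573922/358701 ≈ 1.6000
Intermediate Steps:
Z(L) = 3*L (Z(L) = L*3 = 3*L)
B = 40 (B = 4 + (-5 - 1)**2 = 4 + (-6)**2 = 4 + 36 = 40)
I(b, h) = -23/7 (I(b, h) = -9 + (1/7)*40 = -9 + 40/7 = -23/7)
-15762/(-10602) + I(-66, Z(6*(-3)))/(-29) = -15762/(-10602) - 23/7/(-29) = -15762*(-1/10602) - 23/7*(-1/29) = 2627/1767 + 23/203 = 573922/358701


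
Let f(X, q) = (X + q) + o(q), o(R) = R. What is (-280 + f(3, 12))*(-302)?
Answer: 76406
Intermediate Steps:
f(X, q) = X + 2*q (f(X, q) = (X + q) + q = X + 2*q)
(-280 + f(3, 12))*(-302) = (-280 + (3 + 2*12))*(-302) = (-280 + (3 + 24))*(-302) = (-280 + 27)*(-302) = -253*(-302) = 76406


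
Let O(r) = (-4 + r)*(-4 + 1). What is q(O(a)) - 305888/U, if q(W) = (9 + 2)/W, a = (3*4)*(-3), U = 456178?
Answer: -15844301/27370680 ≈ -0.57888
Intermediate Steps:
a = -36 (a = 12*(-3) = -36)
O(r) = 12 - 3*r (O(r) = (-4 + r)*(-3) = 12 - 3*r)
q(W) = 11/W
q(O(a)) - 305888/U = 11/(12 - 3*(-36)) - 305888/456178 = 11/(12 + 108) - 305888/456178 = 11/120 - 1*152944/228089 = 11*(1/120) - 152944/228089 = 11/120 - 152944/228089 = -15844301/27370680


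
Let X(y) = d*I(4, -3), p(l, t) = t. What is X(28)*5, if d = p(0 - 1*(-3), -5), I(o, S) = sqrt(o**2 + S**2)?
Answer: -125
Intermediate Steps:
I(o, S) = sqrt(S**2 + o**2)
d = -5
X(y) = -25 (X(y) = -5*sqrt((-3)**2 + 4**2) = -5*sqrt(9 + 16) = -5*sqrt(25) = -5*5 = -25)
X(28)*5 = -25*5 = -125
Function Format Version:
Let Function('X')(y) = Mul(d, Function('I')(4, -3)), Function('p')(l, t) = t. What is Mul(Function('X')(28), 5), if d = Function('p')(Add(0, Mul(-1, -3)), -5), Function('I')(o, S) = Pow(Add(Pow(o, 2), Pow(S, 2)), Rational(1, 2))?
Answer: -125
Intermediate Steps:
Function('I')(o, S) = Pow(Add(Pow(S, 2), Pow(o, 2)), Rational(1, 2))
d = -5
Function('X')(y) = -25 (Function('X')(y) = Mul(-5, Pow(Add(Pow(-3, 2), Pow(4, 2)), Rational(1, 2))) = Mul(-5, Pow(Add(9, 16), Rational(1, 2))) = Mul(-5, Pow(25, Rational(1, 2))) = Mul(-5, 5) = -25)
Mul(Function('X')(28), 5) = Mul(-25, 5) = -125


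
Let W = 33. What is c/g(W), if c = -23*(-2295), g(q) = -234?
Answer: -5865/26 ≈ -225.58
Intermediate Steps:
c = 52785
c/g(W) = 52785/(-234) = 52785*(-1/234) = -5865/26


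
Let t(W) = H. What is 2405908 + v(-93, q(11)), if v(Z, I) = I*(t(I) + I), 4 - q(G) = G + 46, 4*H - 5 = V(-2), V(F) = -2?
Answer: 9634709/4 ≈ 2.4087e+6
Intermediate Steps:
H = ¾ (H = 5/4 + (¼)*(-2) = 5/4 - ½ = ¾ ≈ 0.75000)
t(W) = ¾
q(G) = -42 - G (q(G) = 4 - (G + 46) = 4 - (46 + G) = 4 + (-46 - G) = -42 - G)
v(Z, I) = I*(¾ + I)
2405908 + v(-93, q(11)) = 2405908 + (-42 - 1*11)*(3 + 4*(-42 - 1*11))/4 = 2405908 + (-42 - 11)*(3 + 4*(-42 - 11))/4 = 2405908 + (¼)*(-53)*(3 + 4*(-53)) = 2405908 + (¼)*(-53)*(3 - 212) = 2405908 + (¼)*(-53)*(-209) = 2405908 + 11077/4 = 9634709/4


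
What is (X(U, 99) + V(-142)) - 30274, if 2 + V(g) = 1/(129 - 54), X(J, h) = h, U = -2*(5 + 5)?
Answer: -2263274/75 ≈ -30177.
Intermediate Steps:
U = -20 (U = -2*10 = -20)
V(g) = -149/75 (V(g) = -2 + 1/(129 - 54) = -2 + 1/75 = -149/75)
(X(U, 99) + V(-142)) - 30274 = (99 - 149/75) - 30274 = 7276/75 - 30274 = -2263274/75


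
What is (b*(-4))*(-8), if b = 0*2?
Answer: 0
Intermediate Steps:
b = 0
(b*(-4))*(-8) = (0*(-4))*(-8) = 0*(-8) = 0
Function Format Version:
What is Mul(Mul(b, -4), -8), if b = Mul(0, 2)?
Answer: 0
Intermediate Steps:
b = 0
Mul(Mul(b, -4), -8) = Mul(Mul(0, -4), -8) = Mul(0, -8) = 0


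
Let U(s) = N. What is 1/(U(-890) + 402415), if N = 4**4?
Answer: 1/402671 ≈ 2.4834e-6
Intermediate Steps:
N = 256
U(s) = 256
1/(U(-890) + 402415) = 1/(256 + 402415) = 1/402671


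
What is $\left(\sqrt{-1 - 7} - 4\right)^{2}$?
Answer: $8 - 16 i \sqrt{2} \approx 8.0 - 22.627 i$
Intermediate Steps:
$\left(\sqrt{-1 - 7} - 4\right)^{2} = \left(\sqrt{-8} - 4\right)^{2} = \left(2 i \sqrt{2} - 4\right)^{2} = \left(-4 + 2 i \sqrt{2}\right)^{2}$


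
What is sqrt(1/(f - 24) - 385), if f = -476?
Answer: 3*I*sqrt(106945)/50 ≈ 19.621*I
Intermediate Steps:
sqrt(1/(f - 24) - 385) = sqrt(1/(-476 - 24) - 385) = sqrt(1/(-500) - 385) = sqrt(-1/500 - 385) = sqrt(-192501/500) = 3*I*sqrt(106945)/50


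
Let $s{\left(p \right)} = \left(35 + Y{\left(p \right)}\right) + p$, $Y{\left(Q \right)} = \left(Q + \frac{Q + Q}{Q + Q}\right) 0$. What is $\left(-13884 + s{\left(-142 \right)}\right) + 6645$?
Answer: $-7346$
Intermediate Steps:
$Y{\left(Q \right)} = 0$ ($Y{\left(Q \right)} = \left(Q + \frac{2 Q}{2 Q}\right) 0 = \left(Q + 2 Q \frac{1}{2 Q}\right) 0 = \left(Q + 1\right) 0 = \left(1 + Q\right) 0 = 0$)
$s{\left(p \right)} = 35 + p$ ($s{\left(p \right)} = \left(35 + 0\right) + p = 35 + p$)
$\left(-13884 + s{\left(-142 \right)}\right) + 6645 = \left(-13884 + \left(35 - 142\right)\right) + 6645 = \left(-13884 - 107\right) + 6645 = -13991 + 6645 = -7346$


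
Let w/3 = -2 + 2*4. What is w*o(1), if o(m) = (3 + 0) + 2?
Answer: 90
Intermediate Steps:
o(m) = 5 (o(m) = 3 + 2 = 5)
w = 18 (w = 3*(-2 + 2*4) = 3*(-2 + 8) = 3*6 = 18)
w*o(1) = 18*5 = 90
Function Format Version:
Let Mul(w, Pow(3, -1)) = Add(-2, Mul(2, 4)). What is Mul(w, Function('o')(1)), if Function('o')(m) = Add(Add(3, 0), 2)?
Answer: 90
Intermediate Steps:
Function('o')(m) = 5 (Function('o')(m) = Add(3, 2) = 5)
w = 18 (w = Mul(3, Add(-2, Mul(2, 4))) = Mul(3, Add(-2, 8)) = Mul(3, 6) = 18)
Mul(w, Function('o')(1)) = Mul(18, 5) = 90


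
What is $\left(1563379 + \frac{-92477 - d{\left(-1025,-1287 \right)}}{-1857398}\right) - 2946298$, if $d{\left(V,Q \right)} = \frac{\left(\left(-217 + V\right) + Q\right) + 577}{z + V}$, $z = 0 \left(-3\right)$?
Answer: $- \frac{2632846664590173}{1903832950} \approx -1.3829 \cdot 10^{6}$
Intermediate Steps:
$z = 0$
$d{\left(V,Q \right)} = \frac{360 + Q + V}{V}$ ($d{\left(V,Q \right)} = \frac{\left(\left(-217 + V\right) + Q\right) + 577}{0 + V} = \frac{\left(-217 + Q + V\right) + 577}{V} = \frac{360 + Q + V}{V}$)
$\left(1563379 + \frac{-92477 - d{\left(-1025,-1287 \right)}}{-1857398}\right) - 2946298 = \left(1563379 + \frac{-92477 - \frac{360 - 1287 - 1025}{-1025}}{-1857398}\right) - 2946298 = \left(1563379 + \left(-92477 - \left(- \frac{1}{1025}\right) \left(-1952\right)\right) \left(- \frac{1}{1857398}\right)\right) - 2946298 = \left(1563379 + \left(-92477 - \frac{1952}{1025}\right) \left(- \frac{1}{1857398}\right)\right) - 2946298 = \left(1563379 - - \frac{94790877}{1903832950}\right) - 2946298 = \left(1563379 + \frac{94790877}{1903832950}\right) - 2946298 = \frac{2976412548328927}{1903832950} - 2946298 = - \frac{2632846664590173}{1903832950}$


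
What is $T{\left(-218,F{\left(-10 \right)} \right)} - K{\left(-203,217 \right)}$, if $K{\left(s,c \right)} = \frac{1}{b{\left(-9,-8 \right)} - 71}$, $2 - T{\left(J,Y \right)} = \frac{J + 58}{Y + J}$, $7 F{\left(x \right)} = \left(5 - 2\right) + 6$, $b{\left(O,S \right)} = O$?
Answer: $\frac{154637}{121360} \approx 1.2742$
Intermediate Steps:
$F{\left(x \right)} = \frac{9}{7}$ ($F{\left(x \right)} = \frac{\left(5 - 2\right) + 6}{7} = \frac{3 + 6}{7} = \frac{1}{7} \cdot 9 = \frac{9}{7}$)
$T{\left(J,Y \right)} = 2 - \frac{58 + J}{J + Y}$ ($T{\left(J,Y \right)} = 2 - \frac{J + 58}{Y + J} = 2 - \frac{58 + J}{J + Y}$)
$K{\left(s,c \right)} = - \frac{1}{80}$ ($K{\left(s,c \right)} = \frac{1}{-9 - 71} = \frac{1}{-80} = - \frac{1}{80}$)
$T{\left(-218,F{\left(-10 \right)} \right)} - K{\left(-203,217 \right)} = \frac{-58 - 218 + 2 \cdot \frac{9}{7}}{-218 + \frac{9}{7}} - - \frac{1}{80} = \frac{-58 - 218 + \frac{18}{7}}{- \frac{1517}{7}} + \frac{1}{80} = \left(- \frac{7}{1517}\right) \left(- \frac{1914}{7}\right) + \frac{1}{80} = \frac{1914}{1517} + \frac{1}{80} = \frac{154637}{121360}$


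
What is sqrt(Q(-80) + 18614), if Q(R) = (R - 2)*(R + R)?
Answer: 3*sqrt(3526) ≈ 178.14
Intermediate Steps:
Q(R) = 2*R*(-2 + R) (Q(R) = (-2 + R)*(2*R) = 2*R*(-2 + R))
sqrt(Q(-80) + 18614) = sqrt(2*(-80)*(-2 - 80) + 18614) = sqrt(2*(-80)*(-82) + 18614) = sqrt(13120 + 18614) = sqrt(31734) = 3*sqrt(3526)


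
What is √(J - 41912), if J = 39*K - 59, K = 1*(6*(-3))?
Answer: I*√42673 ≈ 206.57*I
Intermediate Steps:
K = -18 (K = 1*(-18) = -18)
J = -761 (J = 39*(-18) - 59 = -702 - 59 = -761)
√(J - 41912) = √(-761 - 41912) = √(-42673) = I*√42673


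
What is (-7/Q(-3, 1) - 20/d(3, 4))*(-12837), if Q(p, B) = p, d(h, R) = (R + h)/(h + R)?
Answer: 226787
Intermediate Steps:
d(h, R) = 1 (d(h, R) = (R + h)/(R + h) = 1)
(-7/Q(-3, 1) - 20/d(3, 4))*(-12837) = (-7/(-3) - 20/1)*(-12837) = (-7*(-⅓) - 20*1)*(-12837) = (7/3 - 20)*(-12837) = -53/3*(-12837) = 226787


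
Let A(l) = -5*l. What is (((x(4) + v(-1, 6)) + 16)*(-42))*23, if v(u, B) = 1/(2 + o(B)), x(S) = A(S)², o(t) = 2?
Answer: -804195/2 ≈ -4.0210e+5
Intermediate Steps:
x(S) = 25*S² (x(S) = (-5*S)² = 25*S²)
v(u, B) = ¼ (v(u, B) = 1/(2 + 2) = 1/4 = ¼)
(((x(4) + v(-1, 6)) + 16)*(-42))*23 = (((25*4² + ¼) + 16)*(-42))*23 = (((25*16 + ¼) + 16)*(-42))*23 = (((400 + ¼) + 16)*(-42))*23 = ((1601/4 + 16)*(-42))*23 = ((1665/4)*(-42))*23 = -34965/2*23 = -804195/2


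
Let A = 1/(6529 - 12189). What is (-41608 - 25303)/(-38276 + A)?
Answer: 378716260/216642161 ≈ 1.7481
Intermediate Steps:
A = -1/5660 (A = 1/(-5660) = -1/5660 ≈ -0.00017668)
(-41608 - 25303)/(-38276 + A) = (-41608 - 25303)/(-38276 - 1/5660) = -66911/(-216642161/5660) = -66911*(-5660/216642161) = 378716260/216642161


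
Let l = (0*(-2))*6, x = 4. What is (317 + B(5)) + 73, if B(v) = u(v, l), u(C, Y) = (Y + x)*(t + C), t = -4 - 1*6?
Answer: 370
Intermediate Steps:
l = 0 (l = 0*6 = 0)
t = -10 (t = -4 - 6 = -10)
u(C, Y) = (-10 + C)*(4 + Y) (u(C, Y) = (Y + 4)*(-10 + C) = (4 + Y)*(-10 + C) = (-10 + C)*(4 + Y))
B(v) = -40 + 4*v (B(v) = -40 - 10*0 + 4*v + v*0 = -40 + 0 + 4*v + 0 = -40 + 4*v)
(317 + B(5)) + 73 = (317 + (-40 + 4*5)) + 73 = (317 + (-40 + 20)) + 73 = (317 - 20) + 73 = 297 + 73 = 370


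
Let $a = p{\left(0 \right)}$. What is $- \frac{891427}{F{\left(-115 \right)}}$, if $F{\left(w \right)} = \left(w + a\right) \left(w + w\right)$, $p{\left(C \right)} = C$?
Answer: $- \frac{891427}{26450} \approx -33.702$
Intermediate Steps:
$a = 0$
$F{\left(w \right)} = 2 w^{2}$ ($F{\left(w \right)} = \left(w + 0\right) \left(w + w\right) = w 2 w = 2 w^{2}$)
$- \frac{891427}{F{\left(-115 \right)}} = - \frac{891427}{2 \left(-115\right)^{2}} = - \frac{891427}{2 \cdot 13225} = - \frac{891427}{26450}$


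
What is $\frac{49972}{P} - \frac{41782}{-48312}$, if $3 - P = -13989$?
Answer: $\frac{5679661}{1280268} \approx 4.4363$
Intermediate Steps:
$P = 13992$ ($P = 3 - -13989 = 3 + 13989 = 13992$)
$\frac{49972}{P} - \frac{41782}{-48312} = \frac{49972}{13992} - \frac{41782}{-48312} = 49972 \cdot \frac{1}{13992} - - \frac{20891}{24156} = \frac{12493}{3498} + \frac{20891}{24156} = \frac{5679661}{1280268}$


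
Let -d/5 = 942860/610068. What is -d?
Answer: 1178575/152517 ≈ 7.7275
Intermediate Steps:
d = -1178575/152517 (d = -4714300/610068 = -5*235715/152517 = -1178575/152517 ≈ -7.7275)
-d = -1*(-1178575/152517) = 1178575/152517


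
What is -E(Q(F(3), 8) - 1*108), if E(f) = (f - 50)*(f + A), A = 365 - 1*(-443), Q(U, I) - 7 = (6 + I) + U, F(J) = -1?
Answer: 99360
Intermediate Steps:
Q(U, I) = 13 + I + U (Q(U, I) = 7 + ((6 + I) + U) = 7 + (6 + I + U) = 13 + I + U)
A = 808 (A = 365 + 443 = 808)
E(f) = (-50 + f)*(808 + f) (E(f) = (f - 50)*(f + 808) = (-50 + f)*(808 + f))
-E(Q(F(3), 8) - 1*108) = -(-40400 + ((13 + 8 - 1) - 1*108)² + 758*((13 + 8 - 1) - 1*108)) = -(-40400 + (20 - 108)² + 758*(20 - 108)) = -(-40400 + (-88)² + 758*(-88)) = -(-40400 + 7744 - 66704) = -1*(-99360) = 99360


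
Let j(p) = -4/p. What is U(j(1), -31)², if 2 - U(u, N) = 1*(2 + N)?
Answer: 961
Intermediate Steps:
U(u, N) = -N (U(u, N) = 2 - (2 + N) = 2 + (-2 - N) = -N)
U(j(1), -31)² = (-1*(-31))² = 31² = 961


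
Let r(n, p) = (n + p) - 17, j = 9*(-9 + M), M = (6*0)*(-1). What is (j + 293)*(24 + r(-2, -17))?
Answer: -2544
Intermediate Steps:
M = 0 (M = 0*(-1) = 0)
j = -81 (j = 9*(-9 + 0) = 9*(-9) = -81)
r(n, p) = -17 + n + p
(j + 293)*(24 + r(-2, -17)) = (-81 + 293)*(24 + (-17 - 2 - 17)) = 212*(24 - 36) = 212*(-12) = -2544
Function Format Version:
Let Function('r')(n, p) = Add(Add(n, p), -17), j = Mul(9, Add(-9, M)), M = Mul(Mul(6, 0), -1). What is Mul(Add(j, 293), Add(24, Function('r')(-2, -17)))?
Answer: -2544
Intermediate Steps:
M = 0 (M = Mul(0, -1) = 0)
j = -81 (j = Mul(9, Add(-9, 0)) = Mul(9, -9) = -81)
Function('r')(n, p) = Add(-17, n, p)
Mul(Add(j, 293), Add(24, Function('r')(-2, -17))) = Mul(Add(-81, 293), Add(24, Add(-17, -2, -17))) = Mul(212, Add(24, -36)) = Mul(212, -12) = -2544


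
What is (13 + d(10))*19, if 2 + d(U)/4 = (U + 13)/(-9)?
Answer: -893/9 ≈ -99.222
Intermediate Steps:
d(U) = -124/9 - 4*U/9 (d(U) = -8 + 4*((U + 13)/(-9)) = -8 + 4*((13 + U)*(-⅑)) = -8 + 4*(-13/9 - U/9) = -8 + (-52/9 - 4*U/9) = -124/9 - 4*U/9)
(13 + d(10))*19 = (13 + (-124/9 - 4/9*10))*19 = (13 + (-124/9 - 40/9))*19 = (13 - 164/9)*19 = -47/9*19 = -893/9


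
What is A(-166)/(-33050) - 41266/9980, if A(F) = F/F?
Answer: -34096282/8245975 ≈ -4.1349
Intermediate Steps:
A(F) = 1
A(-166)/(-33050) - 41266/9980 = 1/(-33050) - 41266/9980 = 1*(-1/33050) - 41266*1/9980 = -1/33050 - 20633/4990 = -34096282/8245975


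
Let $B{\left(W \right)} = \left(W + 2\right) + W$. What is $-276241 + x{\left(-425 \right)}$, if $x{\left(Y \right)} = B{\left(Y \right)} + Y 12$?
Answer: $-282189$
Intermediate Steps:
$B{\left(W \right)} = 2 + 2 W$ ($B{\left(W \right)} = \left(2 + W\right) + W = 2 + 2 W$)
$x{\left(Y \right)} = 2 + 14 Y$ ($x{\left(Y \right)} = \left(2 + 2 Y\right) + Y 12 = \left(2 + 2 Y\right) + 12 Y = 2 + 14 Y$)
$-276241 + x{\left(-425 \right)} = -276241 + \left(2 + 14 \left(-425\right)\right) = -276241 + \left(2 - 5950\right) = -276241 - 5948 = -282189$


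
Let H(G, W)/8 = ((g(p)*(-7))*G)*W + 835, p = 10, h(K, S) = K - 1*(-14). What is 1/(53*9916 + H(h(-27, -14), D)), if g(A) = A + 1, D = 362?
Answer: 1/3431124 ≈ 2.9145e-7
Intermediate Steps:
h(K, S) = 14 + K (h(K, S) = K + 14 = 14 + K)
g(A) = 1 + A
H(G, W) = 6680 - 616*G*W (H(G, W) = 8*((((1 + 10)*(-7))*G)*W + 835) = 8*(((11*(-7))*G)*W + 835) = 8*((-77*G)*W + 835) = 8*(-77*G*W + 835) = 8*(835 - 77*G*W) = 6680 - 616*G*W)
1/(53*9916 + H(h(-27, -14), D)) = 1/(53*9916 + (6680 - 616*(14 - 27)*362)) = 1/(525548 + (6680 - 616*(-13)*362)) = 1/(525548 + (6680 + 2898896)) = 1/(525548 + 2905576) = 1/3431124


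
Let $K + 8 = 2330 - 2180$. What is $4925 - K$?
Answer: $4783$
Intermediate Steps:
$K = 142$ ($K = -8 + \left(2330 - 2180\right) = -8 + 150 = 142$)
$4925 - K = 4925 - 142 = 4783$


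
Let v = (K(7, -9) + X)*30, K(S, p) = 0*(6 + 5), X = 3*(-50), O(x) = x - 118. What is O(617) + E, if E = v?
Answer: -4001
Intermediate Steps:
O(x) = -118 + x
X = -150
K(S, p) = 0 (K(S, p) = 0*11 = 0)
v = -4500 (v = (0 - 150)*30 = -150*30 = -4500)
E = -4500
O(617) + E = (-118 + 617) - 4500 = 499 - 4500 = -4001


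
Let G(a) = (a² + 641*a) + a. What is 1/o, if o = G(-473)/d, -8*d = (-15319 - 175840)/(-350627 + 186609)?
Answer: 191159/104888854928 ≈ 1.8225e-6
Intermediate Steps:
G(a) = a² + 642*a
d = -191159/1312144 (d = -(-15319 - 175840)/(8*(-350627 + 186609)) = -(-191159)/(8*(-164018)) = -(-191159)*(-1)/(8*164018) = -⅛*191159/164018 = -191159/1312144 ≈ -0.14568)
o = 104888854928/191159 (o = (-473*(642 - 473))/(-191159/1312144) = -473*169*(-1312144/191159) = -79937*(-1312144/191159) = 104888854928/191159 ≈ 5.4870e+5)
1/o = 1/(104888854928/191159) = 191159/104888854928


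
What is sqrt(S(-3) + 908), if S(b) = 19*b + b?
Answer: 4*sqrt(53) ≈ 29.120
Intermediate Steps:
S(b) = 20*b
sqrt(S(-3) + 908) = sqrt(20*(-3) + 908) = sqrt(-60 + 908) = sqrt(848) = 4*sqrt(53)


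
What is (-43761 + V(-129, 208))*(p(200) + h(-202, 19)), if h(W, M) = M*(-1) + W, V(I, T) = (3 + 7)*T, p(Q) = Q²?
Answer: -1658028499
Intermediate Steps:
V(I, T) = 10*T
h(W, M) = W - M (h(W, M) = -M + W = W - M)
(-43761 + V(-129, 208))*(p(200) + h(-202, 19)) = (-43761 + 10*208)*(200² + (-202 - 1*19)) = (-43761 + 2080)*(40000 + (-202 - 19)) = -41681*(40000 - 221) = -41681*39779 = -1658028499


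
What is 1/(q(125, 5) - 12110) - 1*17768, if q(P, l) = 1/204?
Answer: -43894760356/2470439 ≈ -17768.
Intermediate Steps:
q(P, l) = 1/204
1/(q(125, 5) - 12110) - 1*17768 = 1/(1/204 - 12110) - 1*17768 = 1/(-2470439/204) - 17768 = -204/2470439 - 17768 = -43894760356/2470439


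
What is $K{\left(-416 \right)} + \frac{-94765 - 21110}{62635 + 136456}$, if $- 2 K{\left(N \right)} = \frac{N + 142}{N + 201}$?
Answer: $- \frac{52188592}{42804565} \approx -1.2192$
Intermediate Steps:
$K{\left(N \right)} = - \frac{142 + N}{2 \left(201 + N\right)}$ ($K{\left(N \right)} = - \frac{\left(N + 142\right) \frac{1}{N + 201}}{2} = - \frac{\left(142 + N\right) \frac{1}{201 + N}}{2} = - \frac{\frac{1}{201 + N} \left(142 + N\right)}{2} = - \frac{142 + N}{2 \left(201 + N\right)}$)
$K{\left(-416 \right)} + \frac{-94765 - 21110}{62635 + 136456} = \frac{-142 - -416}{2 \left(201 - 416\right)} + \frac{-94765 - 21110}{62635 + 136456} = \frac{-142 + 416}{2 \left(-215\right)} - \frac{115875}{199091} = \frac{1}{2} \left(- \frac{1}{215}\right) 274 - \frac{115875}{199091} = - \frac{137}{215} - \frac{115875}{199091} = - \frac{52188592}{42804565}$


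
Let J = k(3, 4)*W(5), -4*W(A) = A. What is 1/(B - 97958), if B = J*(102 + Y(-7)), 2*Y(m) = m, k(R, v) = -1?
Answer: -8/782679 ≈ -1.0221e-5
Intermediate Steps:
W(A) = -A/4
Y(m) = m/2
J = 5/4 (J = -(-1)*5/4 = -1*(-5/4) = 5/4 ≈ 1.2500)
B = 985/8 (B = 5*(102 + (½)*(-7))/4 = 5*(102 - 7/2)/4 = (5/4)*(197/2) = 985/8 ≈ 123.13)
1/(B - 97958) = 1/(985/8 - 97958) = 1/(-782679/8) = -8/782679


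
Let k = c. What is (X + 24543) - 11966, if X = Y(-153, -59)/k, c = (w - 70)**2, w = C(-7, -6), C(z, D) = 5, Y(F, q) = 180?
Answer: 10627601/845 ≈ 12577.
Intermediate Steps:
w = 5
c = 4225 (c = (5 - 70)**2 = (-65)**2 = 4225)
k = 4225
X = 36/845 (X = 180/4225 = 180*(1/4225) = 36/845 ≈ 0.042604)
(X + 24543) - 11966 = (36/845 + 24543) - 11966 = 20738871/845 - 11966 = 10627601/845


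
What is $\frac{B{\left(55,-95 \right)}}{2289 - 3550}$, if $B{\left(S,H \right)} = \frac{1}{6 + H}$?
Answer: $\frac{1}{112229} \approx 8.9104 \cdot 10^{-6}$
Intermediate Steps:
$\frac{B{\left(55,-95 \right)}}{2289 - 3550} = \frac{1}{\left(6 - 95\right) \left(2289 - 3550\right)} = \frac{1}{\left(-89\right) \left(2289 - 3550\right)} = - \frac{1}{89 \left(-1261\right)} = \left(- \frac{1}{89}\right) \left(- \frac{1}{1261}\right) = \frac{1}{112229}$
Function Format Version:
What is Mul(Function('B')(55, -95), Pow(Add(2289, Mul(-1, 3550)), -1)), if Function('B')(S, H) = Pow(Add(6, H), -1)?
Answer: Rational(1, 112229) ≈ 8.9104e-6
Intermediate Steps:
Mul(Function('B')(55, -95), Pow(Add(2289, Mul(-1, 3550)), -1)) = Mul(Pow(Add(6, -95), -1), Pow(Add(2289, Mul(-1, 3550)), -1)) = Mul(Pow(-89, -1), Pow(Add(2289, -3550), -1)) = Mul(Rational(-1, 89), Pow(-1261, -1)) = Mul(Rational(-1, 89), Rational(-1, 1261)) = Rational(1, 112229)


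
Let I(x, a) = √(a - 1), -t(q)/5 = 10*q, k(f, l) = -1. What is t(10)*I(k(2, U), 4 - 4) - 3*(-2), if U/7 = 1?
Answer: 6 - 500*I ≈ 6.0 - 500.0*I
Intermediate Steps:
U = 7 (U = 7*1 = 7)
t(q) = -50*q
I(x, a) = √(-1 + a)
t(10)*I(k(2, U), 4 - 4) - 3*(-2) = (-50*10)*√(-1 + (4 - 4)) - 3*(-2) = -500*√(-1 + 0) + 6 = -500*I + 6 = 6 - 500*I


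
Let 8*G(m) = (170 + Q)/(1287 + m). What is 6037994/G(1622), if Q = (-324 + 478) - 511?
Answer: -140516196368/187 ≈ -7.5142e+8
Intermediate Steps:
Q = -357 (Q = 154 - 511 = -357)
G(m) = -187/(8*(1287 + m)) (G(m) = ((170 - 357)/(1287 + m))/8 = (-187/(1287 + m))/8 = -187/(8*(1287 + m)))
6037994/G(1622) = 6037994/((-187/(10296 + 8*1622))) = 6037994/((-187/(10296 + 12976))) = 6037994/((-187/23272)) = 6037994/((-187*1/23272)) = 6037994/(-187/23272) = 6037994*(-23272/187) = -140516196368/187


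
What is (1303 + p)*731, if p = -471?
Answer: 608192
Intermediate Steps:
(1303 + p)*731 = (1303 - 471)*731 = 832*731 = 608192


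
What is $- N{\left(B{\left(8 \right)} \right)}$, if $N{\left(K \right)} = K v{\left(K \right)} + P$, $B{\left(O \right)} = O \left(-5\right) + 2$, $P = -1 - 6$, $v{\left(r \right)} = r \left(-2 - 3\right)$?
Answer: $7227$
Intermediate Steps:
$v{\left(r \right)} = - 5 r$ ($v{\left(r \right)} = r \left(-5\right) = - 5 r$)
$P = -7$ ($P = -1 - 6 = -7$)
$B{\left(O \right)} = 2 - 5 O$ ($B{\left(O \right)} = - 5 O + 2 = 2 - 5 O$)
$N{\left(K \right)} = -7 - 5 K^{2}$ ($N{\left(K \right)} = K \left(- 5 K\right) - 7 = - 5 K^{2} - 7 = -7 - 5 K^{2}$)
$- N{\left(B{\left(8 \right)} \right)} = - (-7 - 5 \left(2 - 40\right)^{2}) = - (-7 - 5 \left(-38\right)^{2}) = - (-7 - 7220) = \left(-1\right) \left(-7227\right) = 7227$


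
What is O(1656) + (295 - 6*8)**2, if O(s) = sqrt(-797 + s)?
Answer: 61009 + sqrt(859) ≈ 61038.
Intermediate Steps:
O(1656) + (295 - 6*8)**2 = sqrt(-797 + 1656) + (295 - 6*8)**2 = sqrt(859) + (295 - 48)**2 = sqrt(859) + 247**2 = sqrt(859) + 61009 = 61009 + sqrt(859)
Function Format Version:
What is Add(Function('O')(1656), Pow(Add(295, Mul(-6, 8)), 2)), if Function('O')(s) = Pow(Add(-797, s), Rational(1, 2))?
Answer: Add(61009, Pow(859, Rational(1, 2))) ≈ 61038.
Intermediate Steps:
Add(Function('O')(1656), Pow(Add(295, Mul(-6, 8)), 2)) = Add(Pow(Add(-797, 1656), Rational(1, 2)), Pow(Add(295, Mul(-6, 8)), 2)) = Add(Pow(859, Rational(1, 2)), Pow(Add(295, -48), 2)) = Add(Pow(859, Rational(1, 2)), Pow(247, 2)) = Add(Pow(859, Rational(1, 2)), 61009) = Add(61009, Pow(859, Rational(1, 2)))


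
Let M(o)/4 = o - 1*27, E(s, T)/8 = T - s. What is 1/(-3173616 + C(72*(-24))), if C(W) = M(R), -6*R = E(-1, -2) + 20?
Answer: -1/3173732 ≈ -3.1509e-7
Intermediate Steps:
E(s, T) = -8*s + 8*T (E(s, T) = 8*(T - s) = -8*s + 8*T)
R = -2 (R = -((-8*(-1) + 8*(-2)) + 20)/6 = -((8 - 16) + 20)/6 = -(-8 + 20)/6 = -⅙*12 = -2)
M(o) = -108 + 4*o (M(o) = 4*(o - 1*27) = 4*(o - 27) = 4*(-27 + o) = -108 + 4*o)
C(W) = -116 (C(W) = -108 + 4*(-2) = -108 - 8 = -116)
1/(-3173616 + C(72*(-24))) = 1/(-3173616 - 116) = 1/(-3173732) = -1/3173732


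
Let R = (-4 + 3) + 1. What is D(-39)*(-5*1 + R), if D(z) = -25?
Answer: 125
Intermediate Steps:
R = 0 (R = -1 + 1 = 0)
D(-39)*(-5*1 + R) = -25*(-5*1 + 0) = -25*(-5 + 0) = -25*(-5) = 125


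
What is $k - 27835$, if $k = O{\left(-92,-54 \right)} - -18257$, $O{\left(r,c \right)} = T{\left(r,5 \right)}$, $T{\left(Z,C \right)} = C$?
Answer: $-9573$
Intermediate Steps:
$O{\left(r,c \right)} = 5$
$k = 18262$ ($k = 5 - -18257 = 5 + 18257 = 18262$)
$k - 27835 = 18262 - 27835 = -9573$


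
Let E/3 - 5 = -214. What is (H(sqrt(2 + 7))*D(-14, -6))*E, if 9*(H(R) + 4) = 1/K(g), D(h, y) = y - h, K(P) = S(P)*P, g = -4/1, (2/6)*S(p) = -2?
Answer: 180367/9 ≈ 20041.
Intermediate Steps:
S(p) = -6 (S(p) = 3*(-2) = -6)
E = -627 (E = 15 + 3*(-214) = 15 - 642 = -627)
g = -4 (g = -4*1 = -4)
K(P) = -6*P
H(R) = -863/216 (H(R) = -4 + 1/(9*((-6*(-4)))) = -4 + (1/9)/24 = -4 + (1/9)*(1/24) = -4 + 1/216 = -863/216)
(H(sqrt(2 + 7))*D(-14, -6))*E = -863*(-6 - 1*(-14))/216*(-627) = -863*(-6 + 14)/216*(-627) = -863/216*8*(-627) = -863/27*(-627) = 180367/9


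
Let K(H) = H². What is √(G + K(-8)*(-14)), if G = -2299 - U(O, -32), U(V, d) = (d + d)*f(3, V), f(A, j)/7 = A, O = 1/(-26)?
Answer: I*√1851 ≈ 43.023*I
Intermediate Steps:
O = -1/26 ≈ -0.038462
f(A, j) = 7*A
U(V, d) = 42*d (U(V, d) = (d + d)*(7*3) = (2*d)*21 = 42*d)
G = -955 (G = -2299 - 42*(-32) = -2299 - 1*(-1344) = -2299 + 1344 = -955)
√(G + K(-8)*(-14)) = √(-955 + (-8)²*(-14)) = √(-955 + 64*(-14)) = √(-955 - 896) = √(-1851) = I*√1851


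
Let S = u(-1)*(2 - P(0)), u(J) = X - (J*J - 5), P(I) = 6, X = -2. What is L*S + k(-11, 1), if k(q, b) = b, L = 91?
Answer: -727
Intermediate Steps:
u(J) = 3 - J² (u(J) = -2 - (J*J - 5) = -2 - (J² - 5) = -2 - (-5 + J²) = -2 + (5 - J²) = 3 - J²)
S = -8 (S = (3 - 1*(-1)²)*(2 - 1*6) = (3 - 1*1)*(2 - 6) = (3 - 1)*(-4) = 2*(-4) = -8)
L*S + k(-11, 1) = 91*(-8) + 1 = -728 + 1 = -727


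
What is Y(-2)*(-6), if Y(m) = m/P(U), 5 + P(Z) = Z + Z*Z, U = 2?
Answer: 12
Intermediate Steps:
P(Z) = -5 + Z + Z² (P(Z) = -5 + (Z + Z*Z) = -5 + (Z + Z²) = -5 + Z + Z²)
Y(m) = m (Y(m) = m/(-5 + 2 + 2²) = m/(-5 + 2 + 4) = m/1 = m*1 = m)
Y(-2)*(-6) = -2*(-6) = 12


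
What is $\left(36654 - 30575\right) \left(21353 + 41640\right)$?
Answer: $382934447$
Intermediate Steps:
$\left(36654 - 30575\right) \left(21353 + 41640\right) = 6079 \cdot 62993 = 382934447$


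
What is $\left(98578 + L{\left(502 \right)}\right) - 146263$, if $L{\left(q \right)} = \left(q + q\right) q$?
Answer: $456323$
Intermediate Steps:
$L{\left(q \right)} = 2 q^{2}$ ($L{\left(q \right)} = 2 q q = 2 q^{2}$)
$\left(98578 + L{\left(502 \right)}\right) - 146263 = \left(98578 + 2 \cdot 502^{2}\right) - 146263 = \left(98578 + 2 \cdot 252004\right) - 146263 = \left(98578 + 504008\right) - 146263 = 602586 - 146263 = 456323$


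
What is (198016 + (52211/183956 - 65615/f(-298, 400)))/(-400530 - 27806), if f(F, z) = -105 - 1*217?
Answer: -308982462163/667683754304 ≈ -0.46277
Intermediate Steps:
f(F, z) = -322 (f(F, z) = -105 - 217 = -322)
(198016 + (52211/183956 - 65615/f(-298, 400)))/(-400530 - 27806) = (198016 + (52211/183956 - 65615/(-322)))/(-400530 - 27806) = (198016 + (52211*(1/183956) - 65615*(-1/322)))/(-428336) = (198016 + (52211/183956 + 65615/322))*(-1/428336) = (198016 + 6043542441/29616916)*(-1/428336) = (5870666781097/29616916)*(-1/428336) = -308982462163/667683754304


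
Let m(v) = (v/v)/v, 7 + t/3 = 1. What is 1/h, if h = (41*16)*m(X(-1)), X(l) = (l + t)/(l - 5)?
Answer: 19/3936 ≈ 0.0048272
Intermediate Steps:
t = -18 (t = -21 + 3*1 = -21 + 3 = -18)
X(l) = (-18 + l)/(-5 + l) (X(l) = (l - 18)/(l - 5) = (-18 + l)/(-5 + l))
m(v) = 1/v
h = 3936/19 (h = (41*16)/(((-18 - 1)/(-5 - 1))) = 656/((-19/(-6))) = 656/((-⅙*(-19))) = 656/(19/6) = 656*(6/19) = 3936/19 ≈ 207.16)
1/h = 1/(3936/19) = 19/3936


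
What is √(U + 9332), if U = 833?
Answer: √10165 ≈ 100.82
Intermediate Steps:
√(U + 9332) = √(833 + 9332) = √10165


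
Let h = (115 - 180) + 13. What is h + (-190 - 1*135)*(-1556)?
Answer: 505648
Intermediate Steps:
h = -52 (h = -65 + 13 = -52)
h + (-190 - 1*135)*(-1556) = -52 + (-190 - 1*135)*(-1556) = -52 + (-190 - 135)*(-1556) = -52 - 325*(-1556) = -52 + 505700 = 505648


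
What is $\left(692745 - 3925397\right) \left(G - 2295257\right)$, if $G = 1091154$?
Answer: $3892445971156$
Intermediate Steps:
$\left(692745 - 3925397\right) \left(G - 2295257\right) = \left(692745 - 3925397\right) \left(1091154 - 2295257\right) = \left(-3232652\right) \left(-1204103\right) = 3892445971156$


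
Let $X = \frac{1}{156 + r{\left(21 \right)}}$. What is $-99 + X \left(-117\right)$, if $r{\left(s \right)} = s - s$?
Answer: $- \frac{399}{4} \approx -99.75$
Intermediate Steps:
$r{\left(s \right)} = 0$
$X = \frac{1}{156}$ ($X = \frac{1}{156 + 0} = \frac{1}{156} \approx 0.0064103$)
$-99 + X \left(-117\right) = -99 + \frac{1}{156} \left(-117\right) = -99 - \frac{3}{4} = - \frac{399}{4}$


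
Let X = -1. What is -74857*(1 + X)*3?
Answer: 0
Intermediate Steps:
-74857*(1 + X)*3 = -74857*(1 - 1)*3 = -0*3 = -74857*0 = 0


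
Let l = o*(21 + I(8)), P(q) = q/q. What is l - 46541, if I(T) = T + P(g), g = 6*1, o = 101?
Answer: -43511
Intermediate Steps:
g = 6
P(q) = 1
I(T) = 1 + T (I(T) = T + 1 = 1 + T)
l = 3030 (l = 101*(21 + (1 + 8)) = 101*(21 + 9) = 101*30 = 3030)
l - 46541 = 3030 - 46541 = -43511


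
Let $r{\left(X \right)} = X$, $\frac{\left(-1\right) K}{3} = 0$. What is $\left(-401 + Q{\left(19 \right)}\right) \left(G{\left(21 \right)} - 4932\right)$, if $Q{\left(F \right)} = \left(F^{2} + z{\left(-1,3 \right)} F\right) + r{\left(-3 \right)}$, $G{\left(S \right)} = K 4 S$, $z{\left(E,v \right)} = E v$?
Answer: $493200$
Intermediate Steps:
$K = 0$ ($K = \left(-3\right) 0 = 0$)
$G{\left(S \right)} = 0$ ($G{\left(S \right)} = 0 \cdot 4 S = 0 S = 0$)
$Q{\left(F \right)} = -3 + F^{2} - 3 F$ ($Q{\left(F \right)} = \left(F^{2} + \left(-1\right) 3 F\right) - 3 = \left(F^{2} - 3 F\right) - 3 = -3 + F^{2} - 3 F$)
$\left(-401 + Q{\left(19 \right)}\right) \left(G{\left(21 \right)} - 4932\right) = \left(-401 - \left(60 - 361\right)\right) \left(0 - 4932\right) = \left(-401 - -301\right) \left(-4932\right) = \left(-401 + 301\right) \left(-4932\right) = \left(-100\right) \left(-4932\right) = 493200$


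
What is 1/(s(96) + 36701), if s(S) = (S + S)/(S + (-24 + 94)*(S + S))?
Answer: 141/5174843 ≈ 2.7247e-5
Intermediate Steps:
s(S) = 2/141 (s(S) = (2*S)/(S + 70*(2*S)) = (2*S)/(S + 140*S) = (2*S)/((141*S)) = (2*S)*(1/(141*S)) = 2/141)
1/(s(96) + 36701) = 1/(2/141 + 36701) = 1/(5174843/141) = 141/5174843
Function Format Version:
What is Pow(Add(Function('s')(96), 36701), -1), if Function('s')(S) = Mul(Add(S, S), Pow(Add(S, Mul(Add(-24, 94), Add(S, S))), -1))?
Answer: Rational(141, 5174843) ≈ 2.7247e-5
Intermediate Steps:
Function('s')(S) = Rational(2, 141) (Function('s')(S) = Mul(Mul(2, S), Pow(Add(S, Mul(70, Mul(2, S))), -1)) = Mul(Mul(2, S), Pow(Add(S, Mul(140, S)), -1)) = Mul(Mul(2, S), Pow(Mul(141, S), -1)) = Mul(Mul(2, S), Mul(Rational(1, 141), Pow(S, -1))) = Rational(2, 141))
Pow(Add(Function('s')(96), 36701), -1) = Pow(Add(Rational(2, 141), 36701), -1) = Pow(Rational(5174843, 141), -1) = Rational(141, 5174843)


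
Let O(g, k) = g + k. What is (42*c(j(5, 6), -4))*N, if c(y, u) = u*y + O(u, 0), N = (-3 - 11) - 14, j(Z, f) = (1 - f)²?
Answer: 122304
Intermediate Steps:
N = -28 (N = -14 - 14 = -28)
c(y, u) = u + u*y (c(y, u) = u*y + (u + 0) = u*y + u = u + u*y)
(42*c(j(5, 6), -4))*N = (42*(-4*(1 + (-1 + 6)²)))*(-28) = (42*(-4*(1 + 5²)))*(-28) = (42*(-4*(1 + 25)))*(-28) = (42*(-4*26))*(-28) = (42*(-104))*(-28) = -4368*(-28) = 122304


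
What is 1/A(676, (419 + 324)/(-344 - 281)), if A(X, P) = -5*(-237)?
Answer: 1/1185 ≈ 0.00084388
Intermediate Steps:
A(X, P) = 1185
1/A(676, (419 + 324)/(-344 - 281)) = 1/1185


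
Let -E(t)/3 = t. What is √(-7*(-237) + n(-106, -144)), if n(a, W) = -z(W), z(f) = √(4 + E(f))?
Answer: √(1659 - 2*√109) ≈ 40.474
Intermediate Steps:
E(t) = -3*t
z(f) = √(4 - 3*f)
n(a, W) = -√(4 - 3*W)
√(-7*(-237) + n(-106, -144)) = √(-7*(-237) - √(4 - 3*(-144))) = √(1659 - √(4 + 432)) = √(1659 - √436) = √(1659 - 2*√109)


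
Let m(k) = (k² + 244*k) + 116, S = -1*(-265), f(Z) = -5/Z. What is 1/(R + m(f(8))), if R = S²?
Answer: 64/4492089 ≈ 1.4247e-5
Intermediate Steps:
S = 265
m(k) = 116 + k² + 244*k
R = 70225 (R = 265² = 70225)
1/(R + m(f(8))) = 1/(70225 + (116 + (-5/8)² + 244*(-5/8))) = 1/(70225 + (116 + 25/64 - 305/2)) = 1/(70225 - 2311/64) = 1/(4492089/64) = 64/4492089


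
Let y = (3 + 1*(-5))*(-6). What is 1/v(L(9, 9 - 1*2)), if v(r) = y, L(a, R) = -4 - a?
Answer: 1/12 ≈ 0.083333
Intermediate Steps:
y = 12 (y = (3 - 5)*(-6) = -2*(-6) = 12)
v(r) = 12
1/v(L(9, 9 - 1*2)) = 1/12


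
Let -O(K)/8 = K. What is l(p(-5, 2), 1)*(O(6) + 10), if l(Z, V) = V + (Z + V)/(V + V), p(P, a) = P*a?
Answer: 133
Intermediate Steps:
O(K) = -8*K
l(Z, V) = V + (V + Z)/(2*V) (l(Z, V) = V + (V + Z)/((2*V)) = V + (V + Z)*(1/(2*V)) = V + (V + Z)/(2*V))
l(p(-5, 2), 1)*(O(6) + 10) = (½ + 1 + (½)*(-5*2)/1)*(-8*6 + 10) = (½ + 1 + (½)*(-10)*1)*(-48 + 10) = (½ + 1 - 5)*(-38) = -7/2*(-38) = 133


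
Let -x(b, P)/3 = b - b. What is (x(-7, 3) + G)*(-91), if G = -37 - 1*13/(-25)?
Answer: 82992/25 ≈ 3319.7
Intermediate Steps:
x(b, P) = 0 (x(b, P) = -3*(b - b) = -3*0 = 0)
G = -912/25 (G = -37 - 13*(-1/25) = -37 + 13/25 = -912/25 ≈ -36.480)
(x(-7, 3) + G)*(-91) = (0 - 912/25)*(-91) = -912/25*(-91) = 82992/25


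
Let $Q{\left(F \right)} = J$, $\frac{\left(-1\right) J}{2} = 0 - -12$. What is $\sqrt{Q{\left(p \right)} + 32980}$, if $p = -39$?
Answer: $2 \sqrt{8239} \approx 181.54$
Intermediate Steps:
$J = -24$ ($J = - 2 \left(0 - -12\right) = - 2 \left(0 + 12\right) = \left(-2\right) 12 = -24$)
$Q{\left(F \right)} = -24$
$\sqrt{Q{\left(p \right)} + 32980} = \sqrt{-24 + 32980} = \sqrt{32956} = 2 \sqrt{8239}$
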